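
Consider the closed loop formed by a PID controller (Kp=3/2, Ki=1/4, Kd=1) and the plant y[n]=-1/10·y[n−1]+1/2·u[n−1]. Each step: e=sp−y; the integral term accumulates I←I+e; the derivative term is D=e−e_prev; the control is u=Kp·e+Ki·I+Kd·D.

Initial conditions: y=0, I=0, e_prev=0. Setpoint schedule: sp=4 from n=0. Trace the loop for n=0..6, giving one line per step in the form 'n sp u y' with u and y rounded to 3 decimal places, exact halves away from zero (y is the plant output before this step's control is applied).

(exact arithmetic carried between steps; '≈' marks a value shown rounded to 6 d.p. or computed from one; I and e_prev carry over from the previous line; the table rounds u and y to 3 d.p., halves away from zero)
n=0: y=0, sp=4, e=sp−y=4; I=4, D=e−e_prev=4; u=3/2·4+1/4·4+1·4=11; next y=-1/10·0+1/2·11=5.5
n=1: y=5.5, sp=4, e=sp−y=-1.5; I=2.5, D=e−e_prev=-5.5; u=3/2·(-1.5)+1/4·2.5+1·(-5.5)=-7.125; next y=-1/10·5.5+1/2·(-7.125)=-4.1125
n=2: y=-4.1125, sp=4, e=sp−y=8.1125; I=10.6125, D=e−e_prev=9.6125; u=3/2·8.1125+1/4·10.6125+1·9.6125=24.434375; next y=-1/10·(-4.1125)+1/2·24.434375≈12.628438
n=3: y≈12.628438, sp=4, e=sp−y≈-8.628438; I≈1.984063, D=e−e_prev≈-16.740938; u=3/2·(-8.628438)+1/4·1.984063+1·(-16.740938)≈-29.187578; next y=-1/10·12.628438+1/2·(-29.187578)≈-15.856633
n=4: y≈-15.856633, sp=4, e=sp−y≈19.856633; I≈21.840695, D=e−e_prev≈28.485070; u=3/2·19.856633+1/4·21.840695+1·28.485070≈63.730193; next y=-1/10·(-15.856633)+1/2·63.730193≈33.450760
n=5: y≈33.450760, sp=4, e=sp−y≈-29.450760; I≈-7.610065, D=e−e_prev≈-49.307393; u=3/2·(-29.450760)+1/4·(-7.610065)+1·(-49.307393)≈-95.386049; next y=-1/10·33.450760+1/2·(-95.386049)≈-51.038100
n=6: y≈-51.038100, sp=4, e=sp−y≈55.038100; I≈47.428036, D=e−e_prev≈84.488860; u=3/2·55.038100+1/4·47.428036+1·84.488860≈178.903020; next y=-1/10·(-51.038100)+1/2·178.903020≈94.555320

0 4 11.000 0.000
1 4 -7.125 5.500
2 4 24.434 -4.113
3 4 -29.188 12.628
4 4 63.730 -15.857
5 4 -95.386 33.451
6 4 178.903 -51.038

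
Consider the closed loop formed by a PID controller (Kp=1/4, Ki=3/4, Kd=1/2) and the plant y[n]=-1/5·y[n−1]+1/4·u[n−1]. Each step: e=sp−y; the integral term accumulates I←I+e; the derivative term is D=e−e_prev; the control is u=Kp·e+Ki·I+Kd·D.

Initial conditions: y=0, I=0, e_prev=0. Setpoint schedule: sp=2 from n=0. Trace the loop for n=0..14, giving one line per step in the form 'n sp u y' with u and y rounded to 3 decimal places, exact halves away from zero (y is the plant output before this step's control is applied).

(exact arithmetic carried between steps; '≈' marks a value shown rounded to 6 d.p. or computed from one; I and e_prev carry over from the previous line; the table rounds u and y to 3 d.p., halves away from zero)
n=0: y=0, sp=2, e=sp−y=2; I=2, D=e−e_prev=2; u=1/4·2+3/4·2+1/2·2=3; next y=-1/5·0+1/4·3=0.75
n=1: y=0.75, sp=2, e=sp−y=1.25; I=3.25, D=e−e_prev=-0.75; u=1/4·1.25+3/4·3.25+1/2·(-0.75)=2.375; next y=-1/5·0.75+1/4·2.375=0.44375
n=2: y=0.44375, sp=2, e=sp−y=1.55625; I=4.80625, D=e−e_prev=0.30625; u=1/4·1.55625+3/4·4.80625+1/2·0.30625=4.146875; next y=-1/5·0.44375+1/4·4.146875≈0.947969
n=3: y≈0.947969, sp=2, e=sp−y≈1.052031; I≈5.858281, D=e−e_prev≈-0.504219; u=1/4·1.052031+3/4·5.858281+1/2·(-0.504219)≈4.404609; next y=-1/5·0.947969+1/4·4.404609≈0.911559
n=4: y≈0.911559, sp=2, e=sp−y≈1.088441; I≈6.946723, D=e−e_prev≈0.036410; u=1/4·1.088441+3/4·6.946723+1/2·0.036410≈5.500357; next y=-1/5·0.911559+1/4·5.500357≈1.192778
n=5: y≈1.192778, sp=2, e=sp−y≈0.807222; I≈7.753945, D=e−e_prev≈-0.281219; u=1/4·0.807222+3/4·7.753945+1/2·(-0.281219)≈5.876655; next y=-1/5·1.192778+1/4·5.876655≈1.230608
n=6: y≈1.230608, sp=2, e=sp−y≈0.769392; I≈8.523337, D=e−e_prev≈-0.037831; u=1/4·0.769392+3/4·8.523337+1/2·(-0.037831)≈6.565935; next y=-1/5·1.230608+1/4·6.565935≈1.395362
n=7: y≈1.395362, sp=2, e=sp−y≈0.604638; I≈9.127975, D=e−e_prev≈-0.164754; u=1/4·0.604638+3/4·9.127975+1/2·(-0.164754)≈6.914763; next y=-1/5·1.395362+1/4·6.914763≈1.449618
n=8: y≈1.449618, sp=2, e=sp−y≈0.550382; I≈9.678356, D=e−e_prev≈-0.054256; u=1/4·0.550382+3/4·9.678356+1/2·(-0.054256)≈7.369234; next y=-1/5·1.449618+1/4·7.369234≈1.552385
n=9: y≈1.552385, sp=2, e=sp−y≈0.447615; I≈10.125971, D=e−e_prev≈-0.102767; u=1/4·0.447615+3/4·10.125971+1/2·(-0.102767)≈7.654999; next y=-1/5·1.552385+1/4·7.654999≈1.603273
n=10: y≈1.603273, sp=2, e=sp−y≈0.396727; I≈10.522699, D=e−e_prev≈-0.050888; u=1/4·0.396727+3/4·10.522699+1/2·(-0.050888)≈7.965762; next y=-1/5·1.603273+1/4·7.965762≈1.670786
n=11: y≈1.670786, sp=2, e=sp−y≈0.329214; I≈10.851913, D=e−e_prev≈-0.067513; u=1/4·0.329214+3/4·10.851913+1/2·(-0.067513)≈8.187481; next y=-1/5·1.670786+1/4·8.187481≈1.712713
n=12: y≈1.712713, sp=2, e=sp−y≈0.287287; I≈11.139199, D=e−e_prev≈-0.041927; u=1/4·0.287287+3/4·11.139199+1/2·(-0.041927)≈8.405258; next y=-1/5·1.712713+1/4·8.405258≈1.758772
n=13: y≈1.758772, sp=2, e=sp−y≈0.241228; I≈11.380428, D=e−e_prev≈-0.046059; u=1/4·0.241228+3/4·11.380428+1/2·(-0.046059)≈8.572599; next y=-1/5·1.758772+1/4·8.572599≈1.791395
n=14: y≈1.791395, sp=2, e=sp−y≈0.208605; I≈11.589032, D=e−e_prev≈-0.032623; u=1/4·0.208605+3/4·11.589032+1/2·(-0.032623)≈8.727614; next y=-1/5·1.791395+1/4·8.727614≈1.823624

0 2 3.000 0.000
1 2 2.375 0.750
2 2 4.147 0.444
3 2 4.405 0.948
4 2 5.500 0.912
5 2 5.877 1.193
6 2 6.566 1.231
7 2 6.915 1.395
8 2 7.369 1.450
9 2 7.655 1.552
10 2 7.966 1.603
11 2 8.187 1.671
12 2 8.405 1.713
13 2 8.573 1.759
14 2 8.728 1.791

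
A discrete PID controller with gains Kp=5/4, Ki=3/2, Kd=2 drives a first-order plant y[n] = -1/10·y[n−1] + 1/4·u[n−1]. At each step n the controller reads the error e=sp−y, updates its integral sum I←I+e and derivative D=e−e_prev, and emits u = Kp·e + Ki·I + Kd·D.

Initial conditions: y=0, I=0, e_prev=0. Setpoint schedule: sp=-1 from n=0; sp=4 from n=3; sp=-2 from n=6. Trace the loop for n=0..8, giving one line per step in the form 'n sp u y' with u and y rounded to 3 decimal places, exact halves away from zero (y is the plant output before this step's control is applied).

(exact arithmetic carried between steps; '≈' marks a value shown rounded to 6 d.p. or computed from one; I and e_prev carry over from the previous line; the table rounds u and y to 3 d.p., halves away from zero)
n=0: y=0, sp=-1, e=sp−y=-1; I=-1, D=e−e_prev=-1; u=5/4·(-1)+3/2·(-1)+2·(-1)=-4.75; next y=-1/10·0+1/4·(-4.75)=-1.1875
n=1: y=-1.1875, sp=-1, e=sp−y=0.1875; I=-0.8125, D=e−e_prev=1.1875; u=5/4·0.1875+3/2·(-0.8125)+2·1.1875=1.390625; next y=-1/10·(-1.1875)+1/4·1.390625≈0.466406
n=2: y≈0.466406, sp=-1, e=sp−y≈-1.466406; I≈-2.278906, D=e−e_prev≈-1.653906; u=5/4·(-1.466406)+3/2·(-2.278906)+2·(-1.653906)≈-8.559180; next y=-1/10·0.466406+1/4·(-8.559180)≈-2.186436
n=3: y≈-2.186436, sp=4, e=sp−y≈6.186436; I≈3.907529, D=e−e_prev≈7.652842; u=5/4·6.186436+3/2·3.907529+2·7.652842≈28.900022; next y=-1/10·(-2.186436)+1/4·28.900022≈7.443649
n=4: y≈7.443649, sp=4, e=sp−y≈-3.443649; I≈0.463880, D=e−e_prev≈-9.630085; u=5/4·(-3.443649)+3/2·0.463880+2·(-9.630085)≈-22.868910; next y=-1/10·7.443649+1/4·(-22.868910)≈-6.461592
n=5: y≈-6.461592, sp=4, e=sp−y≈10.461592; I≈10.925473, D=e−e_prev≈13.905241; u=5/4·10.461592+3/2·10.925473+2·13.905241≈57.275683; next y=-1/10·(-6.461592)+1/4·57.275683≈14.965080
n=6: y≈14.965080, sp=-2, e=sp−y≈-16.965080; I≈-6.039607, D=e−e_prev≈-27.426672; u=5/4·(-16.965080)+3/2·(-6.039607)+2·(-27.426672)≈-85.119105; next y=-1/10·14.965080+1/4·(-85.119105)≈-22.776284
n=7: y≈-22.776284, sp=-2, e=sp−y≈20.776284; I≈14.736677, D=e−e_prev≈37.741364; u=5/4·20.776284+3/2·14.736677+2·37.741364≈123.558099; next y=-1/10·(-22.776284)+1/4·123.558099≈33.167153
n=8: y≈33.167153, sp=-2, e=sp−y≈-35.167153; I≈-20.430476, D=e−e_prev≈-55.943438; u=5/4·(-35.167153)+3/2·(-20.430476)+2·(-55.943438)≈-186.491531; next y=-1/10·33.167153+1/4·(-186.491531)≈-49.939598

0 -1 -4.750 0.000
1 -1 1.391 -1.188
2 -1 -8.559 0.466
3 4 28.900 -2.186
4 4 -22.869 7.444
5 4 57.276 -6.462
6 -2 -85.119 14.965
7 -2 123.558 -22.776
8 -2 -186.492 33.167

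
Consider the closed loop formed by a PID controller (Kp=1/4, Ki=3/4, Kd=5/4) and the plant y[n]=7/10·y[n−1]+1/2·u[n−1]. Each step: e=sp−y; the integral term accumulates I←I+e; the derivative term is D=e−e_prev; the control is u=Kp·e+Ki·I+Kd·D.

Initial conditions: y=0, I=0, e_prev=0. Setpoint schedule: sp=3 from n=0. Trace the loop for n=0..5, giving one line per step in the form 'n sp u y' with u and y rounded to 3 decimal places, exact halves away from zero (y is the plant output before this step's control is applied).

0 3 6.750 0.000
1 3 -2.344 3.375
2 3 6.509 1.191
3 3 -1.383 4.088
4 3 5.738 2.170
5 3 -1.027 4.388

(exact arithmetic carried between steps; '≈' marks a value shown rounded to 6 d.p. or computed from one; I and e_prev carry over from the previous line; the table rounds u and y to 3 d.p., halves away from zero)
n=0: y=0, sp=3, e=sp−y=3; I=3, D=e−e_prev=3; u=1/4·3+3/4·3+5/4·3=6.75; next y=7/10·0+1/2·6.75=3.375
n=1: y=3.375, sp=3, e=sp−y=-0.375; I=2.625, D=e−e_prev=-3.375; u=1/4·(-0.375)+3/4·2.625+5/4·(-3.375)=-2.34375; next y=7/10·3.375+1/2·(-2.34375)=1.190625
n=2: y=1.190625, sp=3, e=sp−y=1.809375; I=4.434375, D=e−e_prev=2.184375; u=1/4·1.809375+3/4·4.434375+5/4·2.184375≈6.508594; next y=7/10·1.190625+1/2·6.508594≈4.087734
n=3: y≈4.087734, sp=3, e=sp−y≈-1.087734; I≈3.346641, D=e−e_prev≈-2.897109; u=1/4·(-1.087734)+3/4·3.346641+5/4·(-2.897109)≈-1.383340; next y=7/10·4.087734+1/2·(-1.383340)≈2.169744
n=4: y≈2.169744, sp=3, e=sp−y≈0.830256; I≈4.176896, D=e−e_prev≈1.917990; u=1/4·0.830256+3/4·4.176896+5/4·1.917990≈5.737724; next y=7/10·2.169744+1/2·5.737724≈4.387683
n=5: y≈4.387683, sp=3, e=sp−y≈-1.387683; I≈2.789214, D=e−e_prev≈-2.217939; u=1/4·(-1.387683)+3/4·2.789214+5/4·(-2.217939)≈-1.027434; next y=7/10·4.387683+1/2·(-1.027434)≈2.557661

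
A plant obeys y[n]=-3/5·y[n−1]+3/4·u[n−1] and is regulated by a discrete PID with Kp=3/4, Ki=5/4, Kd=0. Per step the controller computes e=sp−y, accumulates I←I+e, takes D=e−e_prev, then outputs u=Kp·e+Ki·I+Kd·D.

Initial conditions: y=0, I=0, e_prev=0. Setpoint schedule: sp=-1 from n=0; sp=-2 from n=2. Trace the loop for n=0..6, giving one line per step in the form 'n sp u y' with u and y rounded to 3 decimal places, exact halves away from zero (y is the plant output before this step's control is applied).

0 -1 -2.000 0.000
1 -1 -0.250 -1.500
2 -2 -6.050 0.713
3 -2 1.914 -4.965
4 -2 -13.139 4.415
5 -2 12.678 -12.503
6 -2 -33.220 17.011

(exact arithmetic carried between steps; '≈' marks a value shown rounded to 6 d.p. or computed from one; I and e_prev carry over from the previous line; the table rounds u and y to 3 d.p., halves away from zero)
n=0: y=0, sp=-1, e=sp−y=-1; I=-1, D=e−e_prev=-1; u=3/4·(-1)+5/4·(-1)+0·(-1)=-2; next y=-3/5·0+3/4·(-2)=-1.5
n=1: y=-1.5, sp=-1, e=sp−y=0.5; I=-0.5, D=e−e_prev=1.5; u=3/4·0.5+5/4·(-0.5)+0·1.5=-0.25; next y=-3/5·(-1.5)+3/4·(-0.25)=0.7125
n=2: y=0.7125, sp=-2, e=sp−y=-2.7125; I=-3.2125, D=e−e_prev=-3.2125; u=3/4·(-2.7125)+5/4·(-3.2125)+0·(-3.2125)=-6.05; next y=-3/5·0.7125+3/4·(-6.05)=-4.965
n=3: y=-4.965, sp=-2, e=sp−y=2.965; I=-0.2475, D=e−e_prev=5.6775; u=3/4·2.965+5/4·(-0.2475)+0·5.6775=1.914375; next y=-3/5·(-4.965)+3/4·1.914375≈4.414781
n=4: y≈4.414781, sp=-2, e=sp−y≈-6.414781; I≈-6.662281, D=e−e_prev≈-9.379781; u=3/4·(-6.414781)+5/4·(-6.662281)+0·(-9.379781)≈-13.138938; next y=-3/5·4.414781+3/4·(-13.138938)≈-12.503072
n=5: y≈-12.503072, sp=-2, e=sp−y≈10.503072; I≈3.840791, D=e−e_prev≈16.917853; u=3/4·10.503072+5/4·3.840791+0·16.917853≈12.678292; next y=-3/5·(-12.503072)+3/4·12.678292≈17.010562
n=6: y≈17.010562, sp=-2, e=sp−y≈-19.010562; I≈-15.169772, D=e−e_prev≈-29.513634; u=3/4·(-19.010562)+5/4·(-15.169772)+0·(-29.513634)≈-33.220136; next y=-3/5·17.010562+3/4·(-33.220136)≈-35.121440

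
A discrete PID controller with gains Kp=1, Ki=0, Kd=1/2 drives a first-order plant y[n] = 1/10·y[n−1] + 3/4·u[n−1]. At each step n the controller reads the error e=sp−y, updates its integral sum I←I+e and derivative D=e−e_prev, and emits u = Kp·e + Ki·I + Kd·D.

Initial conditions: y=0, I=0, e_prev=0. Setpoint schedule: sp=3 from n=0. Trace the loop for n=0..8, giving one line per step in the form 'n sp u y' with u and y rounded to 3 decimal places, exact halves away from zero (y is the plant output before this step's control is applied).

0 3 4.500 0.000
1 3 -2.063 3.375
2 3 6.502 -1.209
3 3 -4.738 4.755
4 3 9.994 -3.078
5 3 -9.320 7.188
6 3 16.001 -6.272
7 3 -17.196 11.374
8 3 26.327 -11.760

(exact arithmetic carried between steps; '≈' marks a value shown rounded to 6 d.p. or computed from one; I and e_prev carry over from the previous line; the table rounds u and y to 3 d.p., halves away from zero)
n=0: y=0, sp=3, e=sp−y=3; I=3, D=e−e_prev=3; u=1·3+0·3+1/2·3=4.5; next y=1/10·0+3/4·4.5=3.375
n=1: y=3.375, sp=3, e=sp−y=-0.375; I=2.625, D=e−e_prev=-3.375; u=1·(-0.375)+0·2.625+1/2·(-3.375)=-2.0625; next y=1/10·3.375+3/4·(-2.0625)=-1.209375
n=2: y=-1.209375, sp=3, e=sp−y=4.209375; I=6.834375, D=e−e_prev=4.584375; u=1·4.209375+0·6.834375+1/2·4.584375≈6.501563; next y=1/10·(-1.209375)+3/4·6.501563≈4.755234
n=3: y≈4.755234, sp=3, e=sp−y≈-1.755234; I≈5.079141, D=e−e_prev≈-5.964609; u=1·(-1.755234)+0·5.079141+1/2·(-5.964609)≈-4.737539; next y=1/10·4.755234+3/4·(-4.737539)≈-3.077631
n=4: y≈-3.077631, sp=3, e=sp−y≈6.077631; I≈11.156771, D=e−e_prev≈7.832865; u=1·6.077631+0·11.156771+1/2·7.832865≈9.994063; next y=1/10·(-3.077631)+3/4·9.994063≈7.187785
n=5: y≈7.187785, sp=3, e=sp−y≈-4.187785; I≈6.968987, D=e−e_prev≈-10.265415; u=1·(-4.187785)+0·6.968987+1/2·(-10.265415)≈-9.320492; next y=1/10·7.187785+3/4·(-9.320492)≈-6.271591
n=6: y≈-6.271591, sp=3, e=sp−y≈9.271591; I≈16.240578, D=e−e_prev≈13.459375; u=1·9.271591+0·16.240578+1/2·13.459375≈16.001278; next y=1/10·(-6.271591)+3/4·16.001278≈11.373800
n=7: y≈11.373800, sp=3, e=sp−y≈-8.373800; I≈7.866778, D=e−e_prev≈-17.645390; u=1·(-8.373800)+0·7.866778+1/2·(-17.645390)≈-17.196495; next y=1/10·11.373800+3/4·(-17.196495)≈-11.759991
n=8: y≈-11.759991, sp=3, e=sp−y≈14.759991; I≈22.626769, D=e−e_prev≈23.133791; u=1·14.759991+0·22.626769+1/2·23.133791≈26.326887; next y=1/10·(-11.759991)+3/4·26.326887≈18.569166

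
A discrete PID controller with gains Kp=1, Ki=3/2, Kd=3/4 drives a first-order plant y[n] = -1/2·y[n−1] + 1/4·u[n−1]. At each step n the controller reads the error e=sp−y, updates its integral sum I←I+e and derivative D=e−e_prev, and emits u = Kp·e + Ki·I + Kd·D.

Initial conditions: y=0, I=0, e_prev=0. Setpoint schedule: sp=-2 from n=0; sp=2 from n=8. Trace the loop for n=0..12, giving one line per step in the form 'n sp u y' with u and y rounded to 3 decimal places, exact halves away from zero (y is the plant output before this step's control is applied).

0 -2 -6.500 0.000
1 -2 -2.719 -1.625
2 -2 -10.213 0.133
3 -2 -3.148 -2.620
4 -2 -14.496 0.523
5 -2 -1.597 -3.885
6 -2 -19.719 1.543
7 -2 2.583 -5.701
8 2 -14.191 3.497
9 2 16.038 -5.296
10 2 -18.461 6.658
11 2 30.973 -7.944
12 2 -28.955 11.715

(exact arithmetic carried between steps; '≈' marks a value shown rounded to 6 d.p. or computed from one; I and e_prev carry over from the previous line; the table rounds u and y to 3 d.p., halves away from zero)
n=0: y=0, sp=-2, e=sp−y=-2; I=-2, D=e−e_prev=-2; u=1·(-2)+3/2·(-2)+3/4·(-2)=-6.5; next y=-1/2·0+1/4·(-6.5)=-1.625
n=1: y=-1.625, sp=-2, e=sp−y=-0.375; I=-2.375, D=e−e_prev=1.625; u=1·(-0.375)+3/2·(-2.375)+3/4·1.625=-2.71875; next y=-1/2·(-1.625)+1/4·(-2.71875)≈0.132813
n=2: y≈0.132813, sp=-2, e=sp−y≈-2.132813; I≈-4.507813, D=e−e_prev≈-1.757813; u=1·(-2.132813)+3/2·(-4.507813)+3/4·(-1.757813)≈-10.212891; next y=-1/2·0.132813+1/4·(-10.212891)≈-2.619629
n=3: y≈-2.619629, sp=-2, e=sp−y≈0.619629; I≈-3.888184, D=e−e_prev≈2.752441; u=1·0.619629+3/2·(-3.888184)+3/4·2.752441≈-3.148315; next y=-1/2·(-2.619629)+1/4·(-3.148315)≈0.522736
n=4: y≈0.522736, sp=-2, e=sp−y≈-2.522736; I≈-6.410919, D=e−e_prev≈-3.142365; u=1·(-2.522736)+3/2·(-6.410919)+3/4·(-3.142365)≈-14.495888; next y=-1/2·0.522736+1/4·(-14.495888)≈-3.885340
n=5: y≈-3.885340, sp=-2, e=sp−y≈1.885340; I≈-4.525579, D=e−e_prev≈4.408075; u=1·1.885340+3/2·(-4.525579)+3/4·4.408075≈-1.596973; next y=-1/2·(-3.885340)+1/4·(-1.596973)≈1.543427
n=6: y≈1.543427, sp=-2, e=sp−y≈-3.543427; I≈-8.069006, D=e−e_prev≈-5.428766; u=1·(-3.543427)+3/2·(-8.069006)+3/4·(-5.428766)≈-19.718511; next y=-1/2·1.543427+1/4·(-19.718511)≈-5.701341
n=7: y≈-5.701341, sp=-2, e=sp−y≈3.701341; I≈-4.367665, D=e−e_prev≈7.244768; u=1·3.701341+3/2·(-4.367665)+3/4·7.244768≈2.583419; next y=-1/2·(-5.701341)+1/4·2.583419≈3.496525
n=8: y≈3.496525, sp=2, e=sp−y≈-1.496525; I≈-5.864190, D=e−e_prev≈-5.197866; u=1·(-1.496525)+3/2·(-5.864190)+3/4·(-5.197866)≈-14.191210; next y=-1/2·3.496525+1/4·(-14.191210)≈-5.296065
n=9: y≈-5.296065, sp=2, e=sp−y≈7.296065; I≈1.431875, D=e−e_prev≈8.792590; u=1·7.296065+3/2·1.431875+3/4·8.792590≈16.038320; next y=-1/2·(-5.296065)+1/4·16.038320≈6.657613
n=10: y≈6.657613, sp=2, e=sp−y≈-4.657613; I≈-3.225738, D=e−e_prev≈-11.953678; u=1·(-4.657613)+3/2·(-3.225738)+3/4·(-11.953678)≈-18.461478; next y=-1/2·6.657613+1/4·(-18.461478)≈-7.944176
n=11: y≈-7.944176, sp=2, e=sp−y≈9.944176; I≈6.718438, D=e−e_prev≈14.601788; u=1·9.944176+3/2·6.718438+3/4·14.601788≈30.973174; next y=-1/2·(-7.944176)+1/4·30.973174≈11.715381
n=12: y≈11.715381, sp=2, e=sp−y≈-9.715381; I≈-2.996943, D=e−e_prev≈-19.659557; u=1·(-9.715381)+3/2·(-2.996943)+3/4·(-19.659557)≈-28.955464; next y=-1/2·11.715381+1/4·(-28.955464)≈-13.096557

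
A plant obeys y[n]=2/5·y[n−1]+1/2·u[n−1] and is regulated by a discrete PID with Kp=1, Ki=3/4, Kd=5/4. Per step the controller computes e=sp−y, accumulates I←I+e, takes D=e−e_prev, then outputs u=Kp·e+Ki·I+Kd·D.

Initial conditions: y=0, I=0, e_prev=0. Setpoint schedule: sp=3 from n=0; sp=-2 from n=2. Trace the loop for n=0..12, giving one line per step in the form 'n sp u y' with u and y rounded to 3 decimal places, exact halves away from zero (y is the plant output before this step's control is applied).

0 3 9.000 0.000
1 3 -6.000 4.500
2 -2 0.600 -1.200
3 -2 -3.935 -0.180
4 -2 1.554 -2.040
5 -2 -6.743 -0.039
6 -2 4.331 -3.387
7 -2 -11.407 0.811
8 -2 10.301 -5.379
9 -2 -20.036 2.999
10 -2 22.140 -8.818
11 -2 -36.601 7.543
12 -2 45.171 -15.283

(exact arithmetic carried between steps; '≈' marks a value shown rounded to 6 d.p. or computed from one; I and e_prev carry over from the previous line; the table rounds u and y to 3 d.p., halves away from zero)
n=0: y=0, sp=3, e=sp−y=3; I=3, D=e−e_prev=3; u=1·3+3/4·3+5/4·3=9; next y=2/5·0+1/2·9=4.5
n=1: y=4.5, sp=3, e=sp−y=-1.5; I=1.5, D=e−e_prev=-4.5; u=1·(-1.5)+3/4·1.5+5/4·(-4.5)=-6; next y=2/5·4.5+1/2·(-6)=-1.2
n=2: y=-1.2, sp=-2, e=sp−y=-0.8; I=0.7, D=e−e_prev=0.7; u=1·(-0.8)+3/4·0.7+5/4·0.7=0.6; next y=2/5·(-1.2)+1/2·0.6=-0.18
n=3: y=-0.18, sp=-2, e=sp−y=-1.82; I=-1.12, D=e−e_prev=-1.02; u=1·(-1.82)+3/4·(-1.12)+5/4·(-1.02)=-3.935; next y=2/5·(-0.18)+1/2·(-3.935)=-2.0395
n=4: y=-2.0395, sp=-2, e=sp−y=0.0395; I=-1.0805, D=e−e_prev=1.8595; u=1·0.0395+3/4·(-1.0805)+5/4·1.8595=1.5535; next y=2/5·(-2.0395)+1/2·1.5535=-0.03905
n=5: y=-0.03905, sp=-2, e=sp−y=-1.96095; I=-3.04145, D=e−e_prev=-2.00045; u=1·(-1.96095)+3/4·(-3.04145)+5/4·(-2.00045)=-6.7426; next y=2/5·(-0.03905)+1/2·(-6.7426)=-3.38692
n=6: y=-3.38692, sp=-2, e=sp−y=1.38692; I=-1.65453, D=e−e_prev=3.34787; u=1·1.38692+3/4·(-1.65453)+5/4·3.34787=4.33086; next y=2/5·(-3.38692)+1/2·4.33086=0.810662
n=7: y=0.810662, sp=-2, e=sp−y=-2.810662; I=-4.465192, D=e−e_prev=-4.197582; u=1·(-2.810662)+3/4·(-4.465192)+5/4·(-4.197582)≈-11.406534; next y=2/5·0.810662+1/2·(-11.406534)≈-5.379002
n=8: y≈-5.379002, sp=-2, e=sp−y≈3.379002; I≈-1.086190, D=e−e_prev≈6.189664; u=1·3.379002+3/4·(-1.086190)+5/4·6.189664≈10.301439; next y=2/5·(-5.379002)+1/2·10.301439≈2.999119
n=9: y≈2.999119, sp=-2, e=sp−y≈-4.999119; I≈-6.085309, D=e−e_prev≈-8.378121; u=1·(-4.999119)+3/4·(-6.085309)+5/4·(-8.378121)≈-20.035752; next y=2/5·2.999119+1/2·(-20.035752)≈-8.818228
n=10: y≈-8.818228, sp=-2, e=sp−y≈6.818228; I≈0.732919, D=e−e_prev≈11.817347; u=1·6.818228+3/4·0.732919+5/4·11.817347≈22.139602; next y=2/5·(-8.818228)+1/2·22.139602≈7.542510
n=11: y≈7.542510, sp=-2, e=sp−y≈-9.542510; I≈-8.809590, D=e−e_prev≈-16.360738; u=1·(-9.542510)+3/4·(-8.809590)+5/4·(-16.360738)≈-36.600625; next y=2/5·7.542510+1/2·(-36.600625)≈-15.283308
n=12: y≈-15.283308, sp=-2, e=sp−y≈13.283308; I≈4.473718, D=e−e_prev≈22.825818; u=1·13.283308+3/4·4.473718+5/4·22.825818≈45.170870; next y=2/5·(-15.283308)+1/2·45.170870≈16.472111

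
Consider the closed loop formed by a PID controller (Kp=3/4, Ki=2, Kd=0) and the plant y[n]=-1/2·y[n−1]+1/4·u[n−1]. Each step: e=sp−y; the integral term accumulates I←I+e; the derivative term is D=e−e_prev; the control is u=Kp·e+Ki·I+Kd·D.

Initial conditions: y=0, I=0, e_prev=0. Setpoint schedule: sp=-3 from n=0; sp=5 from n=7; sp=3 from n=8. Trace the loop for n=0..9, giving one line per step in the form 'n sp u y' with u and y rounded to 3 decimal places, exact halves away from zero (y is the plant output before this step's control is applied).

0 -3 -8.250 0.000
1 -3 -8.578 -2.063
2 -3 -13.063 -1.113
3 -3 -12.448 -2.709
4 -3 -15.647 -1.757
5 -3 -14.624 -3.033
6 -3 -17.015 -2.140
7 5 6.136 -3.184
8 3 -0.349 3.126
9 3 12.534 -1.650

(exact arithmetic carried between steps; '≈' marks a value shown rounded to 6 d.p. or computed from one; I and e_prev carry over from the previous line; the table rounds u and y to 3 d.p., halves away from zero)
n=0: y=0, sp=-3, e=sp−y=-3; I=-3, D=e−e_prev=-3; u=3/4·(-3)+2·(-3)+0·(-3)=-8.25; next y=-1/2·0+1/4·(-8.25)=-2.0625
n=1: y=-2.0625, sp=-3, e=sp−y=-0.9375; I=-3.9375, D=e−e_prev=2.0625; u=3/4·(-0.9375)+2·(-3.9375)+0·2.0625=-8.578125; next y=-1/2·(-2.0625)+1/4·(-8.578125)≈-1.113281
n=2: y≈-1.113281, sp=-3, e=sp−y≈-1.886719; I≈-5.824219, D=e−e_prev≈-0.949219; u=3/4·(-1.886719)+2·(-5.824219)+0·(-0.949219)≈-13.063477; next y=-1/2·(-1.113281)+1/4·(-13.063477)≈-2.709229
n=3: y≈-2.709229, sp=-3, e=sp−y≈-0.290771; I≈-6.114990, D=e−e_prev≈1.595947; u=3/4·(-0.290771)+2·(-6.114990)+0·1.595947≈-12.448059; next y=-1/2·(-2.709229)+1/4·(-12.448059)≈-1.757401
n=4: y≈-1.757401, sp=-3, e=sp−y≈-1.242599; I≈-7.357590, D=e−e_prev≈-0.951828; u=3/4·(-1.242599)+2·(-7.357590)+0·(-0.951828)≈-15.647129; next y=-1/2·(-1.757401)+1/4·(-15.647129)≈-3.033082
n=5: y≈-3.033082, sp=-3, e=sp−y≈0.033082; I≈-7.324508, D=e−e_prev≈1.275681; u=3/4·0.033082+2·(-7.324508)+0·1.275681≈-14.624204; next y=-1/2·(-3.033082)+1/4·(-14.624204)≈-2.139510
n=6: y≈-2.139510, sp=-3, e=sp−y≈-0.860490; I≈-8.184998, D=e−e_prev≈-0.893572; u=3/4·(-0.860490)+2·(-8.184998)+0·(-0.893572)≈-17.015363; next y=-1/2·(-2.139510)+1/4·(-17.015363)≈-3.184086
n=7: y≈-3.184086, sp=5, e=sp−y≈8.184086; I≈-0.000912, D=e−e_prev≈9.044576; u=3/4·8.184086+2·(-0.000912)+0·9.044576≈6.136240; next y=-1/2·(-3.184086)+1/4·6.136240≈3.126103
n=8: y≈3.126103, sp=3, e=sp−y≈-0.126103; I≈-0.127015, D=e−e_prev≈-8.310189; u=3/4·(-0.126103)+2·(-0.127015)+0·(-8.310189)≈-0.348607; next y=-1/2·3.126103+1/4·(-0.348607)≈-1.650203
n=9: y≈-1.650203, sp=3, e=sp−y≈4.650203; I≈4.523188, D=e−e_prev≈4.776306; u=3/4·4.650203+2·4.523188+0·4.776306≈12.534029; next y=-1/2·(-1.650203)+1/4·12.534029≈3.958609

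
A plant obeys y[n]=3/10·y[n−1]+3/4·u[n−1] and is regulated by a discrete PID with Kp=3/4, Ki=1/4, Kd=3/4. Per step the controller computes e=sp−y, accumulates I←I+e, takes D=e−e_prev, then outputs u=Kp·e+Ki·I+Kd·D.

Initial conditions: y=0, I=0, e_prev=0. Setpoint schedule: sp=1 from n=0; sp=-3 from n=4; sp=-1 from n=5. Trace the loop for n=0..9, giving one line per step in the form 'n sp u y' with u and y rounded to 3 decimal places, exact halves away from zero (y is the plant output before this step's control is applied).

0 1 1.750 0.000
1 1 -1.047 1.313
2 1 2.841 -0.391
3 1 -2.297 2.013
4 -3 -2.265 -1.119
5 -1 3.017 -2.035
6 -1 -5.363 1.653
7 -1 5.803 -3.527
8 -1 -9.387 3.294
9 -1 11.011 -6.052

(exact arithmetic carried between steps; '≈' marks a value shown rounded to 6 d.p. or computed from one; I and e_prev carry over from the previous line; the table rounds u and y to 3 d.p., halves away from zero)
n=0: y=0, sp=1, e=sp−y=1; I=1, D=e−e_prev=1; u=3/4·1+1/4·1+3/4·1=1.75; next y=3/10·0+3/4·1.75=1.3125
n=1: y=1.3125, sp=1, e=sp−y=-0.3125; I=0.6875, D=e−e_prev=-1.3125; u=3/4·(-0.3125)+1/4·0.6875+3/4·(-1.3125)=-1.046875; next y=3/10·1.3125+3/4·(-1.046875)≈-0.391406
n=2: y≈-0.391406, sp=1, e=sp−y≈1.391406; I≈2.078906, D=e−e_prev≈1.703906; u=3/4·1.391406+1/4·2.078906+3/4·1.703906≈2.841211; next y=3/10·(-0.391406)+3/4·2.841211≈2.013486
n=3: y≈2.013486, sp=1, e=sp−y≈-1.013486; I≈1.065420, D=e−e_prev≈-2.404893; u=3/4·(-1.013486)+1/4·1.065420+3/4·(-2.404893)≈-2.297429; next y=3/10·2.013486+3/4·(-2.297429)≈-1.119026
n=4: y≈-1.119026, sp=-3, e=sp−y≈-1.880974; I≈-0.815554, D=e−e_prev≈-0.867488; u=3/4·(-1.880974)+1/4·(-0.815554)+3/4·(-0.867488)≈-2.265235; next y=3/10·(-1.119026)+3/4·(-2.265235)≈-2.034634
n=5: y≈-2.034634, sp=-1, e=sp−y≈1.034634; I≈0.219080, D=e−e_prev≈2.915608; u=3/4·1.034634+1/4·0.219080+3/4·2.915608≈3.017451; next y=3/10·(-2.034634)+3/4·3.017451≈1.652698
n=6: y≈1.652698, sp=-1, e=sp−y≈-2.652698; I≈-2.433618, D=e−e_prev≈-3.687332; u=3/4·(-2.652698)+1/4·(-2.433618)+3/4·(-3.687332)≈-5.363427; next y=3/10·1.652698+3/4·(-5.363427)≈-3.526761
n=7: y≈-3.526761, sp=-1, e=sp−y≈2.526761; I≈0.093143, D=e−e_prev≈5.179459; u=3/4·2.526761+1/4·0.093143+3/4·5.179459≈5.802951; next y=3/10·(-3.526761)+3/4·5.802951≈3.294185
n=8: y≈3.294185, sp=-1, e=sp−y≈-4.294185; I≈-4.201042, D=e−e_prev≈-6.820946; u=3/4·(-4.294185)+1/4·(-4.201042)+3/4·(-6.820946)≈-9.386609; next y=3/10·3.294185+3/4·(-9.386609)≈-6.051701
n=9: y≈-6.051701, sp=-1, e=sp−y≈5.051701; I≈0.850659, D=e−e_prev≈9.345886; u=3/4·5.051701+1/4·0.850659+3/4·9.345886≈11.010855; next y=3/10·(-6.051701)+3/4·11.010855≈6.442631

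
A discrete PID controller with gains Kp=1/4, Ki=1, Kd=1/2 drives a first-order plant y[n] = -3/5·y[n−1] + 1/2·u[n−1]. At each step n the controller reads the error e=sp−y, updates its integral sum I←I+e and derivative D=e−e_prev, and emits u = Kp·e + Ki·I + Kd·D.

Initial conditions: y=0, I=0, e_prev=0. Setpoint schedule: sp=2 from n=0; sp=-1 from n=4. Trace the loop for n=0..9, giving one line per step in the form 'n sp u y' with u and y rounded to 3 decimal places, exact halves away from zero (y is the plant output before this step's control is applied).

0 2 3.500 0.000
1 2 1.438 1.750
2 2 6.205 -0.331
3 2 1.139 3.301
4 -1 4.650 -1.411
5 -1 -3.815 3.172
6 -1 6.524 -3.811
7 -1 -10.535 5.549
8 -1 12.350 -8.597
9 -1 -22.003 11.333

(exact arithmetic carried between steps; '≈' marks a value shown rounded to 6 d.p. or computed from one; I and e_prev carry over from the previous line; the table rounds u and y to 3 d.p., halves away from zero)
n=0: y=0, sp=2, e=sp−y=2; I=2, D=e−e_prev=2; u=1/4·2+1·2+1/2·2=3.5; next y=-3/5·0+1/2·3.5=1.75
n=1: y=1.75, sp=2, e=sp−y=0.25; I=2.25, D=e−e_prev=-1.75; u=1/4·0.25+1·2.25+1/2·(-1.75)=1.4375; next y=-3/5·1.75+1/2·1.4375=-0.33125
n=2: y=-0.33125, sp=2, e=sp−y=2.33125; I=4.58125, D=e−e_prev=2.08125; u=1/4·2.33125+1·4.58125+1/2·2.08125≈6.204688; next y=-3/5·(-0.33125)+1/2·6.204688≈3.301094
n=3: y≈3.301094, sp=2, e=sp−y≈-1.301094; I≈3.280156, D=e−e_prev≈-3.632344; u=1/4·(-1.301094)+1·3.280156+1/2·(-3.632344)≈1.138711; next y=-3/5·3.301094+1/2·1.138711≈-1.411301
n=4: y≈-1.411301, sp=-1, e=sp−y≈0.411301; I≈3.691457, D=e−e_prev≈1.712395; u=1/4·0.411301+1·3.691457+1/2·1.712395≈4.650479; next y=-3/5·(-1.411301)+1/2·4.650479≈3.172020
n=5: y≈3.172020, sp=-1, e=sp−y≈-4.172020; I≈-0.480563, D=e−e_prev≈-4.583321; u=1/4·(-4.172020)+1·(-0.480563)+1/2·(-4.583321)≈-3.815229; next y=-3/5·3.172020+1/2·(-3.815229)≈-3.810826
n=6: y≈-3.810826, sp=-1, e=sp−y≈2.810826; I≈2.330263, D=e−e_prev≈6.982847; u=1/4·2.810826+1·2.330263+1/2·6.982847≈6.524393; next y=-3/5·(-3.810826)+1/2·6.524393≈5.548693
n=7: y≈5.548693, sp=-1, e=sp−y≈-6.548693; I≈-4.218429, D=e−e_prev≈-9.359519; u=1/4·(-6.548693)+1·(-4.218429)+1/2·(-9.359519)≈-10.535362; next y=-3/5·5.548693+1/2·(-10.535362)≈-8.596896
n=8: y≈-8.596896, sp=-1, e=sp−y≈7.596896; I≈3.378467, D=e−e_prev≈14.145589; u=1/4·7.596896+1·3.378467+1/2·14.145589≈12.350486; next y=-3/5·(-8.596896)+1/2·12.350486≈11.333381
n=9: y≈11.333381, sp=-1, e=sp−y≈-12.333381; I≈-8.954914, D=e−e_prev≈-19.930277; u=1/4·(-12.333381)+1·(-8.954914)+1/2·(-19.930277)≈-22.003397; next y=-3/5·11.333381+1/2·(-22.003397)≈-17.801727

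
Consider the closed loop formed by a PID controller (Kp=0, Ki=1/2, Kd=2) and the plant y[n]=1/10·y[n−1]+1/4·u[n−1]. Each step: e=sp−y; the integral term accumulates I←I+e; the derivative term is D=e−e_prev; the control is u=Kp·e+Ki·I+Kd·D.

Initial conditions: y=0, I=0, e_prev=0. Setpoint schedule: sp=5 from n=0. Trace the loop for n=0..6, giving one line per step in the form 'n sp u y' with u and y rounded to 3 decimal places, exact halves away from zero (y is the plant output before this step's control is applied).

(exact arithmetic carried between steps; '≈' marks a value shown rounded to 6 d.p. or computed from one; I and e_prev carry over from the previous line; the table rounds u and y to 3 d.p., halves away from zero)
n=0: y=0, sp=5, e=sp−y=5; I=5, D=e−e_prev=5; u=0·5+1/2·5+2·5=12.5; next y=1/10·0+1/4·12.5=3.125
n=1: y=3.125, sp=5, e=sp−y=1.875; I=6.875, D=e−e_prev=-3.125; u=0·1.875+1/2·6.875+2·(-3.125)=-2.8125; next y=1/10·3.125+1/4·(-2.8125)=-0.390625
n=2: y=-0.390625, sp=5, e=sp−y=5.390625; I=12.265625, D=e−e_prev=3.515625; u=0·5.390625+1/2·12.265625+2·3.515625≈13.164063; next y=1/10·(-0.390625)+1/4·13.164063≈3.251953
n=3: y≈3.251953, sp=5, e=sp−y≈1.748047; I≈14.013672, D=e−e_prev≈-3.642578; u=0·1.748047+1/2·14.013672+2·(-3.642578)≈-0.278320; next y=1/10·3.251953+1/4·(-0.278320)≈0.255615
n=4: y≈0.255615, sp=5, e=sp−y≈4.744385; I≈18.758057, D=e−e_prev≈2.996338; u=0·4.744385+1/2·18.758057+2·2.996338≈15.371704; next y=1/10·0.255615+1/4·15.371704≈3.868488
n=5: y≈3.868488, sp=5, e=sp−y≈1.131512; I≈19.889569, D=e−e_prev≈-3.612872; u=0·1.131512+1/2·19.889569+2·(-3.612872)≈2.719040; next y=1/10·3.868488+1/4·2.719040≈1.066609
n=6: y≈1.066609, sp=5, e=sp−y≈3.933391; I≈23.822960, D=e−e_prev≈2.801879; u=0·3.933391+1/2·23.822960+2·2.801879≈17.515238; next y=1/10·1.066609+1/4·17.515238≈4.485470

0 5 12.500 0.000
1 5 -2.813 3.125
2 5 13.164 -0.391
3 5 -0.278 3.252
4 5 15.372 0.256
5 5 2.719 3.868
6 5 17.515 1.067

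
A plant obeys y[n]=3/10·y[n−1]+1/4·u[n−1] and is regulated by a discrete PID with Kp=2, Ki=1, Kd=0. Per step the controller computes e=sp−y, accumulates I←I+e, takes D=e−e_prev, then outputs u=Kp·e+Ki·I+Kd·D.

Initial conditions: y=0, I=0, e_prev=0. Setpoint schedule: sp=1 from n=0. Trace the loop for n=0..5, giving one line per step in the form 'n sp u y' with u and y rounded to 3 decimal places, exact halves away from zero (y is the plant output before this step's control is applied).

(exact arithmetic carried between steps; '≈' marks a value shown rounded to 6 d.p. or computed from one; I and e_prev carry over from the previous line; the table rounds u and y to 3 d.p., halves away from zero)
n=0: y=0, sp=1, e=sp−y=1; I=1, D=e−e_prev=1; u=2·1+1·1+0·1=3; next y=3/10·0+1/4·3=0.75
n=1: y=0.75, sp=1, e=sp−y=0.25; I=1.25, D=e−e_prev=-0.75; u=2·0.25+1·1.25+0·(-0.75)=1.75; next y=3/10·0.75+1/4·1.75=0.6625
n=2: y=0.6625, sp=1, e=sp−y=0.3375; I=1.5875, D=e−e_prev=0.0875; u=2·0.3375+1·1.5875+0·0.0875=2.2625; next y=3/10·0.6625+1/4·2.2625=0.764375
n=3: y=0.764375, sp=1, e=sp−y=0.235625; I=1.823125, D=e−e_prev=-0.101875; u=2·0.235625+1·1.823125+0·(-0.101875)=2.294375; next y=3/10·0.764375+1/4·2.294375≈0.802906
n=4: y≈0.802906, sp=1, e=sp−y≈0.197094; I≈2.020219, D=e−e_prev≈-0.038531; u=2·0.197094+1·2.020219+0·(-0.038531)≈2.414406; next y=3/10·0.802906+1/4·2.414406≈0.844473
n=5: y≈0.844473, sp=1, e=sp−y≈0.155527; I≈2.175745, D=e−e_prev≈-0.041567; u=2·0.155527+1·2.175745+0·(-0.041567)≈2.486798; next y=3/10·0.844473+1/4·2.486798≈0.875042

0 1 3.000 0.000
1 1 1.750 0.750
2 1 2.263 0.663
3 1 2.294 0.764
4 1 2.414 0.803
5 1 2.487 0.844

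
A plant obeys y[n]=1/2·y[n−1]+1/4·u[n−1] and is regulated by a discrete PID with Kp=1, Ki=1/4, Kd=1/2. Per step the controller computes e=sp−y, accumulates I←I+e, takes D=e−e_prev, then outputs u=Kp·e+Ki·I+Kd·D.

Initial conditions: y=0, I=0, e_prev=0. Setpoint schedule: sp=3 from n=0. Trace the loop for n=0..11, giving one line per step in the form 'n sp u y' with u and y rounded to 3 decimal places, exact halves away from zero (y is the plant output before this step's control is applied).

0 3 5.250 0.000
1 3 2.203 1.313
2 3 3.466 1.207
3 3 3.401 1.470
4 3 3.713 1.585
5 3 3.887 1.721
6 3 4.080 1.832
7 3 4.246 1.936
8 3 4.400 2.030
9 3 4.540 2.115
10 3 4.668 2.193
11 3 4.785 2.263

(exact arithmetic carried between steps; '≈' marks a value shown rounded to 6 d.p. or computed from one; I and e_prev carry over from the previous line; the table rounds u and y to 3 d.p., halves away from zero)
n=0: y=0, sp=3, e=sp−y=3; I=3, D=e−e_prev=3; u=1·3+1/4·3+1/2·3=5.25; next y=1/2·0+1/4·5.25=1.3125
n=1: y=1.3125, sp=3, e=sp−y=1.6875; I=4.6875, D=e−e_prev=-1.3125; u=1·1.6875+1/4·4.6875+1/2·(-1.3125)=2.203125; next y=1/2·1.3125+1/4·2.203125≈1.207031
n=2: y≈1.207031, sp=3, e=sp−y≈1.792969; I≈6.480469, D=e−e_prev≈0.105469; u=1·1.792969+1/4·6.480469+1/2·0.105469≈3.465820; next y=1/2·1.207031+1/4·3.465820≈1.469971
n=3: y≈1.469971, sp=3, e=sp−y≈1.530029; I≈8.010498, D=e−e_prev≈-0.262939; u=1·1.530029+1/4·8.010498+1/2·(-0.262939)≈3.401184; next y=1/2·1.469971+1/4·3.401184≈1.585281
n=4: y≈1.585281, sp=3, e=sp−y≈1.414719; I≈9.425217, D=e−e_prev≈-0.115311; u=1·1.414719+1/4·9.425217+1/2·(-0.115311)≈3.713367; next y=1/2·1.585281+1/4·3.713367≈1.720983
n=5: y≈1.720983, sp=3, e=sp−y≈1.279017; I≈10.704234, D=e−e_prev≈-0.135701; u=1·1.279017+1/4·10.704234+1/2·(-0.135701)≈3.887225; next y=1/2·1.720983+1/4·3.887225≈1.832298
n=6: y≈1.832298, sp=3, e=sp−y≈1.167702; I≈11.871937, D=e−e_prev≈-0.111315; u=1·1.167702+1/4·11.871937+1/2·(-0.111315)≈4.080029; next y=1/2·1.832298+1/4·4.080029≈1.936156
n=7: y≈1.936156, sp=3, e=sp−y≈1.063844; I≈12.935780, D=e−e_prev≈-0.103858; u=1·1.063844+1/4·12.935780+1/2·(-0.103858)≈4.245860; next y=1/2·1.936156+1/4·4.245860≈2.029543
n=8: y≈2.029543, sp=3, e=sp−y≈0.970457; I≈13.906237, D=e−e_prev≈-0.093387; u=1·0.970457+1/4·13.906237+1/2·(-0.093387)≈4.400323; next y=1/2·2.029543+1/4·4.400323≈2.114852
n=9: y≈2.114852, sp=3, e=sp−y≈0.885148; I≈14.791385, D=e−e_prev≈-0.085309; u=1·0.885148+1/4·14.791385+1/2·(-0.085309)≈4.540339; next y=1/2·2.114852+1/4·4.540339≈2.192511
n=10: y≈2.192511, sp=3, e=sp−y≈0.807489; I≈15.598874, D=e−e_prev≈-0.077659; u=1·0.807489+1/4·15.598874+1/2·(-0.077659)≈4.668378; next y=1/2·2.192511+1/4·4.668378≈2.263350
n=11: y≈2.263350, sp=3, e=sp−y≈0.736650; I≈16.335524, D=e−e_prev≈-0.070839; u=1·0.736650+1/4·16.335524+1/2·(-0.070839)≈4.785111; next y=1/2·2.263350+1/4·4.785111≈2.327953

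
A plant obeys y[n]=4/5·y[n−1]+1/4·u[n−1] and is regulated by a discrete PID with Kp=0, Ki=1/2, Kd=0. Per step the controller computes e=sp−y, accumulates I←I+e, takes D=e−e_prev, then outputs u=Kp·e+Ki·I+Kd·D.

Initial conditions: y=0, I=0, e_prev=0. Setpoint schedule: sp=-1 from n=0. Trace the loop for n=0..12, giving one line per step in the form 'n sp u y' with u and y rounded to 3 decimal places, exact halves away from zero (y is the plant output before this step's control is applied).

(exact arithmetic carried between steps; '≈' marks a value shown rounded to 6 d.p. or computed from one; I and e_prev carry over from the previous line; the table rounds u and y to 3 d.p., halves away from zero)
n=0: y=0, sp=-1, e=sp−y=-1; I=-1, D=e−e_prev=-1; u=0·(-1)+1/2·(-1)+0·(-1)=-0.5; next y=4/5·0+1/4·(-0.5)=-0.125
n=1: y=-0.125, sp=-1, e=sp−y=-0.875; I=-1.875, D=e−e_prev=0.125; u=0·(-0.875)+1/2·(-1.875)+0·0.125=-0.9375; next y=4/5·(-0.125)+1/4·(-0.9375)=-0.334375
n=2: y=-0.334375, sp=-1, e=sp−y=-0.665625; I=-2.540625, D=e−e_prev=0.209375; u=0·(-0.665625)+1/2·(-2.540625)+0·0.209375≈-1.270313; next y=4/5·(-0.334375)+1/4·(-1.270313)≈-0.585078
n=3: y≈-0.585078, sp=-1, e=sp−y≈-0.414922; I≈-2.955547, D=e−e_prev≈0.250703; u=0·(-0.414922)+1/2·(-2.955547)+0·0.250703≈-1.477773; next y=4/5·(-0.585078)+1/4·(-1.477773)≈-0.837506
n=4: y≈-0.837506, sp=-1, e=sp−y≈-0.162494; I≈-3.118041, D=e−e_prev≈0.252428; u=0·(-0.162494)+1/2·(-3.118041)+0·0.252428≈-1.559021; next y=4/5·(-0.837506)+1/4·(-1.559021)≈-1.059760
n=5: y≈-1.059760, sp=-1, e=sp−y≈0.059760; I≈-3.058281, D=e−e_prev≈0.222254; u=0·0.059760+1/2·(-3.058281)+0·0.222254≈-1.529141; next y=4/5·(-1.059760)+1/4·(-1.529141)≈-1.230093
n=6: y≈-1.230093, sp=-1, e=sp−y≈0.230093; I≈-2.828188, D=e−e_prev≈0.170333; u=0·0.230093+1/2·(-2.828188)+0·0.170333≈-1.414094; next y=4/5·(-1.230093)+1/4·(-1.414094)≈-1.337598
n=7: y≈-1.337598, sp=-1, e=sp−y≈0.337598; I≈-2.490590, D=e−e_prev≈0.107505; u=0·0.337598+1/2·(-2.490590)+0·0.107505≈-1.245295; next y=4/5·(-1.337598)+1/4·(-1.245295)≈-1.381402
n=8: y≈-1.381402, sp=-1, e=sp−y≈0.381402; I≈-2.109188, D=e−e_prev≈0.043804; u=0·0.381402+1/2·(-2.109188)+0·0.043804≈-1.054594; next y=4/5·(-1.381402)+1/4·(-1.054594)≈-1.368770
n=9: y≈-1.368770, sp=-1, e=sp−y≈0.368770; I≈-1.740418, D=e−e_prev≈-0.012632; u=0·0.368770+1/2·(-1.740418)+0·(-0.012632)≈-0.870209; next y=4/5·(-1.368770)+1/4·(-0.870209)≈-1.312568
n=10: y≈-1.312568, sp=-1, e=sp−y≈0.312568; I≈-1.427850, D=e−e_prev≈-0.056202; u=0·0.312568+1/2·(-1.427850)+0·(-0.056202)≈-0.713925; next y=4/5·(-1.312568)+1/4·(-0.713925)≈-1.228536
n=11: y≈-1.228536, sp=-1, e=sp−y≈0.228536; I≈-1.199314, D=e−e_prev≈-0.084032; u=0·0.228536+1/2·(-1.199314)+0·(-0.084032)≈-0.599657; next y=4/5·(-1.228536)+1/4·(-0.599657)≈-1.132743
n=12: y≈-1.132743, sp=-1, e=sp−y≈0.132743; I≈-1.066571, D=e−e_prev≈-0.095793; u=0·0.132743+1/2·(-1.066571)+0·(-0.095793)≈-0.533285; next y=4/5·(-1.132743)+1/4·(-0.533285)≈-1.039516

0 -1 -0.500 0.000
1 -1 -0.938 -0.125
2 -1 -1.270 -0.334
3 -1 -1.478 -0.585
4 -1 -1.559 -0.838
5 -1 -1.529 -1.060
6 -1 -1.414 -1.230
7 -1 -1.245 -1.338
8 -1 -1.055 -1.381
9 -1 -0.870 -1.369
10 -1 -0.714 -1.313
11 -1 -0.600 -1.229
12 -1 -0.533 -1.133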